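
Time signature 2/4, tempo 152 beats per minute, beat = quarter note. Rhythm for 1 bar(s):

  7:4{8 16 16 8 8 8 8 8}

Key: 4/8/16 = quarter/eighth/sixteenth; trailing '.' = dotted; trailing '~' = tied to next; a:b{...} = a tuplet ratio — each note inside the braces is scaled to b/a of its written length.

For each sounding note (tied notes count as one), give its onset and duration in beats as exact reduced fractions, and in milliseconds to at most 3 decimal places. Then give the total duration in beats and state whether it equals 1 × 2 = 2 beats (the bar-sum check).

1) 0.0ms=0b +112.782ms=2/7b
2) 112.782ms=2/7b +56.391ms=1/7b
3) 169.173ms=3/7b +56.391ms=1/7b
4) 225.564ms=4/7b +112.782ms=2/7b
5) 338.346ms=6/7b +112.782ms=2/7b
6) 451.128ms=8/7b +112.782ms=2/7b
7) 563.91ms=10/7b +112.782ms=2/7b
8) 676.692ms=12/7b +112.782ms=2/7b
Σ=2b of 2 (152bpm 2/4) — PASS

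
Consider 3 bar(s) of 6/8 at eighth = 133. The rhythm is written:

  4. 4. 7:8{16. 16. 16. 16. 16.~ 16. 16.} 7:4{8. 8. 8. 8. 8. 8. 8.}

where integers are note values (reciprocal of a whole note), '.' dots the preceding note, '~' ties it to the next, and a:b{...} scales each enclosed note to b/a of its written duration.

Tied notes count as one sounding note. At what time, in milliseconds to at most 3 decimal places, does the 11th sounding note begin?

1. 0.0ms @ 0 + 1353.383ms (3)
2. 1353.383ms @ 3 + 1353.383ms (3)
3. 2706.767ms @ 6 + 386.681ms (6/7)
4. 3093.448ms @ 48/7 + 386.681ms (6/7)
5. 3480.129ms @ 54/7 + 386.681ms (6/7)
6. 3866.81ms @ 60/7 + 386.681ms (6/7)
7. 4253.491ms @ 66/7 + 773.362ms (12/7)
8. 5026.853ms @ 78/7 + 386.681ms (6/7)
9. 5413.534ms @ 12 + 386.681ms (6/7)
10. 5800.215ms @ 90/7 + 386.681ms (6/7)
11. 6186.896ms @ 96/7 + 386.681ms (6/7)
12. 6573.577ms @ 102/7 + 386.681ms (6/7)
13. 6960.258ms @ 108/7 + 386.681ms (6/7)
14. 7346.939ms @ 114/7 + 386.681ms (6/7)
15. 7733.62ms @ 120/7 + 386.681ms (6/7)

note 11 onset = 96/7b = 6186.896ms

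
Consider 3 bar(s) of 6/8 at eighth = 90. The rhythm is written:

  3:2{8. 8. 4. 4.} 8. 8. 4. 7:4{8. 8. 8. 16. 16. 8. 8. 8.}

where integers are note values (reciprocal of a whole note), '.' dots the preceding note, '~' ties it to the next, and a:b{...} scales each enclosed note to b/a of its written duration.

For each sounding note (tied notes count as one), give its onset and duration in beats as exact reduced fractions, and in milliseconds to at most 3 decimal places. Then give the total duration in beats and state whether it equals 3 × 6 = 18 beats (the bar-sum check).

1) 0.0ms=0b +666.667ms=1b
2) 666.667ms=1b +666.667ms=1b
3) 1333.333ms=2b +1333.333ms=2b
4) 2666.667ms=4b +1333.333ms=2b
5) 4000.0ms=6b +1000.0ms=3/2b
6) 5000.0ms=15/2b +1000.0ms=3/2b
7) 6000.0ms=9b +2000.0ms=3b
8) 8000.0ms=12b +571.429ms=6/7b
9) 8571.429ms=90/7b +571.429ms=6/7b
10) 9142.857ms=96/7b +571.429ms=6/7b
11) 9714.286ms=102/7b +285.714ms=3/7b
12) 10000.0ms=15b +285.714ms=3/7b
13) 10285.714ms=108/7b +571.429ms=6/7b
14) 10857.143ms=114/7b +571.429ms=6/7b
15) 11428.571ms=120/7b +571.429ms=6/7b
Σ=18b of 18 (90bpm 6/8) — PASS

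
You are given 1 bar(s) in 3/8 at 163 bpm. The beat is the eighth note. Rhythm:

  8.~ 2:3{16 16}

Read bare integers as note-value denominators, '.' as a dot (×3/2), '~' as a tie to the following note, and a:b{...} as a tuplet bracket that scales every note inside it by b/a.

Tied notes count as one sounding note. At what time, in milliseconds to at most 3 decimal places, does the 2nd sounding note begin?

1. 0.0ms @ 0 + 828.221ms (9/4)
2. 828.221ms @ 9/4 + 276.074ms (3/4)

note 2 onset = 9/4b = 828.221ms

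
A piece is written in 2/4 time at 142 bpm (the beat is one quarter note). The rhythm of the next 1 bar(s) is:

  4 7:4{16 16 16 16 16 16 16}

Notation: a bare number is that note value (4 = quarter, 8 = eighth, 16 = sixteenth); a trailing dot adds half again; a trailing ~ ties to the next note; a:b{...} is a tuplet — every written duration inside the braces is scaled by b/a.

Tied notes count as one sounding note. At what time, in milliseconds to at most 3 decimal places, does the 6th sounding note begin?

note 6 onset = 11/7b = 663.984ms

1. 0.0ms @ 0 + 422.535ms (1)
2. 422.535ms @ 1 + 60.362ms (1/7)
3. 482.897ms @ 8/7 + 60.362ms (1/7)
4. 543.26ms @ 9/7 + 60.362ms (1/7)
5. 603.622ms @ 10/7 + 60.362ms (1/7)
6. 663.984ms @ 11/7 + 60.362ms (1/7)
7. 724.346ms @ 12/7 + 60.362ms (1/7)
8. 784.708ms @ 13/7 + 60.362ms (1/7)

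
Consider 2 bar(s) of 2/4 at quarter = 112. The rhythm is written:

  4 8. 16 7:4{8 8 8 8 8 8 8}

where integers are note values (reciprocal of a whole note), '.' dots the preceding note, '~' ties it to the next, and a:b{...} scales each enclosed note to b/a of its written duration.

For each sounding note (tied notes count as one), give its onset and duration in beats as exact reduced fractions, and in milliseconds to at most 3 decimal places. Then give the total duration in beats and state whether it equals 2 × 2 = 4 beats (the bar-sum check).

1) 0.0ms=0b +535.714ms=1b
2) 535.714ms=1b +401.786ms=3/4b
3) 937.5ms=7/4b +133.929ms=1/4b
4) 1071.429ms=2b +153.061ms=2/7b
5) 1224.49ms=16/7b +153.061ms=2/7b
6) 1377.551ms=18/7b +153.061ms=2/7b
7) 1530.612ms=20/7b +153.061ms=2/7b
8) 1683.673ms=22/7b +153.061ms=2/7b
9) 1836.735ms=24/7b +153.061ms=2/7b
10) 1989.796ms=26/7b +153.061ms=2/7b
Σ=4b of 4 (112bpm 2/4) — PASS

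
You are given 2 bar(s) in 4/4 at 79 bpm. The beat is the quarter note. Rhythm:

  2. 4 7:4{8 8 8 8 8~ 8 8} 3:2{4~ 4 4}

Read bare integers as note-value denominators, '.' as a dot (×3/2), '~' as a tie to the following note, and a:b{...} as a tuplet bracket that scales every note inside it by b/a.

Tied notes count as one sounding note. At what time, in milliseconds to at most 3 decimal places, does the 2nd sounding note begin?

note 2 onset = 3b = 2278.481ms

1. 0.0ms @ 0 + 2278.481ms (3)
2. 2278.481ms @ 3 + 759.494ms (1)
3. 3037.975ms @ 4 + 216.998ms (2/7)
4. 3254.973ms @ 30/7 + 216.998ms (2/7)
5. 3471.971ms @ 32/7 + 216.998ms (2/7)
6. 3688.969ms @ 34/7 + 216.998ms (2/7)
7. 3905.967ms @ 36/7 + 433.996ms (4/7)
8. 4339.964ms @ 40/7 + 216.998ms (2/7)
9. 4556.962ms @ 6 + 1012.658ms (4/3)
10. 5569.62ms @ 22/3 + 506.329ms (2/3)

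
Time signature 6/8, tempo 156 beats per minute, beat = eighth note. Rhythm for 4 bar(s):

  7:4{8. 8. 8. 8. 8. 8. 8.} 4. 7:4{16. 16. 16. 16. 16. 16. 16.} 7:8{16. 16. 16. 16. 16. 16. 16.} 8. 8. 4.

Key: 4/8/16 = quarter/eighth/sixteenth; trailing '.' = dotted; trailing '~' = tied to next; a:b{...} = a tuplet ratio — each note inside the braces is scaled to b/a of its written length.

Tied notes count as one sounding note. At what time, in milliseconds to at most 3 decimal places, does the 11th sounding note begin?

note 11 onset = 69/7b = 3791.209ms

1. 0.0ms @ 0 + 329.67ms (6/7)
2. 329.67ms @ 6/7 + 329.67ms (6/7)
3. 659.341ms @ 12/7 + 329.67ms (6/7)
4. 989.011ms @ 18/7 + 329.67ms (6/7)
5. 1318.681ms @ 24/7 + 329.67ms (6/7)
6. 1648.352ms @ 30/7 + 329.67ms (6/7)
7. 1978.022ms @ 36/7 + 329.67ms (6/7)
8. 2307.692ms @ 6 + 1153.846ms (3)
9. 3461.538ms @ 9 + 164.835ms (3/7)
10. 3626.374ms @ 66/7 + 164.835ms (3/7)
11. 3791.209ms @ 69/7 + 164.835ms (3/7)
12. 3956.044ms @ 72/7 + 164.835ms (3/7)
13. 4120.879ms @ 75/7 + 164.835ms (3/7)
14. 4285.714ms @ 78/7 + 164.835ms (3/7)
15. 4450.549ms @ 81/7 + 164.835ms (3/7)
16. 4615.385ms @ 12 + 329.67ms (6/7)
17. 4945.055ms @ 90/7 + 329.67ms (6/7)
18. 5274.725ms @ 96/7 + 329.67ms (6/7)
19. 5604.396ms @ 102/7 + 329.67ms (6/7)
20. 5934.066ms @ 108/7 + 329.67ms (6/7)
21. 6263.736ms @ 114/7 + 329.67ms (6/7)
22. 6593.407ms @ 120/7 + 329.67ms (6/7)
23. 6923.077ms @ 18 + 576.923ms (3/2)
24. 7500.0ms @ 39/2 + 576.923ms (3/2)
25. 8076.923ms @ 21 + 1153.846ms (3)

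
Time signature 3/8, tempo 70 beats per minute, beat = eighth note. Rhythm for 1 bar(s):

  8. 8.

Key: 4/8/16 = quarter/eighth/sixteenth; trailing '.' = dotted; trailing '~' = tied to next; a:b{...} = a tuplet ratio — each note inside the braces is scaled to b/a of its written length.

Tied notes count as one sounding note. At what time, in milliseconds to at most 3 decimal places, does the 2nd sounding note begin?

note 2 onset = 3/2b = 1285.714ms

1. 0.0ms @ 0 + 1285.714ms (3/2)
2. 1285.714ms @ 3/2 + 1285.714ms (3/2)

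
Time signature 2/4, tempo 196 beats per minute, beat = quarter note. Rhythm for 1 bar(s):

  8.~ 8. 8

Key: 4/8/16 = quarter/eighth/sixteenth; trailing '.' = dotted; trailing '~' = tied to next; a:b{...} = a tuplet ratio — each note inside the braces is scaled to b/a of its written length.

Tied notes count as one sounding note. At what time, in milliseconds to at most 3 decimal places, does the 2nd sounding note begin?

1. 0.0ms @ 0 + 459.184ms (3/2)
2. 459.184ms @ 3/2 + 153.061ms (1/2)

note 2 onset = 3/2b = 459.184ms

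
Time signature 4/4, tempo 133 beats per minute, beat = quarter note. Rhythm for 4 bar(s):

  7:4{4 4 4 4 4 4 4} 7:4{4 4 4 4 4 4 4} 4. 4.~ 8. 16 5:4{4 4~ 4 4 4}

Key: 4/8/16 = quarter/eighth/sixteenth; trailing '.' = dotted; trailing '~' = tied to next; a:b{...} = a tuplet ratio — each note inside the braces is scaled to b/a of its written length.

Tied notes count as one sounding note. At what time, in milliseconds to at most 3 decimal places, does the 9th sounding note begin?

note 9 onset = 32/7b = 2062.299ms

1. 0.0ms @ 0 + 257.787ms (4/7)
2. 257.787ms @ 4/7 + 257.787ms (4/7)
3. 515.575ms @ 8/7 + 257.787ms (4/7)
4. 773.362ms @ 12/7 + 257.787ms (4/7)
5. 1031.149ms @ 16/7 + 257.787ms (4/7)
6. 1288.937ms @ 20/7 + 257.787ms (4/7)
7. 1546.724ms @ 24/7 + 257.787ms (4/7)
8. 1804.511ms @ 4 + 257.787ms (4/7)
9. 2062.299ms @ 32/7 + 257.787ms (4/7)
10. 2320.086ms @ 36/7 + 257.787ms (4/7)
11. 2577.873ms @ 40/7 + 257.787ms (4/7)
12. 2835.661ms @ 44/7 + 257.787ms (4/7)
13. 3093.448ms @ 48/7 + 257.787ms (4/7)
14. 3351.235ms @ 52/7 + 257.787ms (4/7)
15. 3609.023ms @ 8 + 676.692ms (3/2)
16. 4285.714ms @ 19/2 + 1015.038ms (9/4)
17. 5300.752ms @ 47/4 + 112.782ms (1/4)
18. 5413.534ms @ 12 + 360.902ms (4/5)
19. 5774.436ms @ 64/5 + 721.805ms (8/5)
20. 6496.241ms @ 72/5 + 360.902ms (4/5)
21. 6857.143ms @ 76/5 + 360.902ms (4/5)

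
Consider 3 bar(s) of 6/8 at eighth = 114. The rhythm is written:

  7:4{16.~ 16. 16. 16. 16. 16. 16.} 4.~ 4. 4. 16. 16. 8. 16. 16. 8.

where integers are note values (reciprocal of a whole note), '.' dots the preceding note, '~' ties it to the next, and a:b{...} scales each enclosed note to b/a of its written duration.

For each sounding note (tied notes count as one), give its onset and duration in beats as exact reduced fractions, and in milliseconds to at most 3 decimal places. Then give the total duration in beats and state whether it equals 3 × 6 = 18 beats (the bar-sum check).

1) 0.0ms=0b +451.128ms=6/7b
2) 451.128ms=6/7b +225.564ms=3/7b
3) 676.692ms=9/7b +225.564ms=3/7b
4) 902.256ms=12/7b +225.564ms=3/7b
5) 1127.82ms=15/7b +225.564ms=3/7b
6) 1353.383ms=18/7b +225.564ms=3/7b
7) 1578.947ms=3b +3157.895ms=6b
8) 4736.842ms=9b +1578.947ms=3b
9) 6315.789ms=12b +394.737ms=3/4b
10) 6710.526ms=51/4b +394.737ms=3/4b
11) 7105.263ms=27/2b +789.474ms=3/2b
12) 7894.737ms=15b +394.737ms=3/4b
13) 8289.474ms=63/4b +394.737ms=3/4b
14) 8684.211ms=33/2b +789.474ms=3/2b
Σ=18b of 18 (114bpm 6/8) — PASS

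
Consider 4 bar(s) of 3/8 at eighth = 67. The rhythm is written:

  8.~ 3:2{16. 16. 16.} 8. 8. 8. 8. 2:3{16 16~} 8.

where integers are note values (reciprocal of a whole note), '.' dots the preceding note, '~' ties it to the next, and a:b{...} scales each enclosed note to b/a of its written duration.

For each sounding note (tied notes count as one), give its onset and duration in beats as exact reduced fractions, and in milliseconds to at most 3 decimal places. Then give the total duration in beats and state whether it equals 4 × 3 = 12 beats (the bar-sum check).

1) 0.0ms=0b +1791.045ms=2b
2) 1791.045ms=2b +447.761ms=1/2b
3) 2238.806ms=5/2b +447.761ms=1/2b
4) 2686.567ms=3b +1343.284ms=3/2b
5) 4029.851ms=9/2b +1343.284ms=3/2b
6) 5373.134ms=6b +1343.284ms=3/2b
7) 6716.418ms=15/2b +1343.284ms=3/2b
8) 8059.701ms=9b +671.642ms=3/4b
9) 8731.343ms=39/4b +2014.925ms=9/4b
Σ=12b of 12 (67bpm 3/8) — PASS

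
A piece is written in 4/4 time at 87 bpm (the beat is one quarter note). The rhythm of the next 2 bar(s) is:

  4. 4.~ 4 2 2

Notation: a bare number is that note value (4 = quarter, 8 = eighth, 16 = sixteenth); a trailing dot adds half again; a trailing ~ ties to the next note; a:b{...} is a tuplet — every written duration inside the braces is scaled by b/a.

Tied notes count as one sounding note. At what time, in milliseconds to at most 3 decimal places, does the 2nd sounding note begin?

1. 0.0ms @ 0 + 1034.483ms (3/2)
2. 1034.483ms @ 3/2 + 1724.138ms (5/2)
3. 2758.621ms @ 4 + 1379.31ms (2)
4. 4137.931ms @ 6 + 1379.31ms (2)

note 2 onset = 3/2b = 1034.483ms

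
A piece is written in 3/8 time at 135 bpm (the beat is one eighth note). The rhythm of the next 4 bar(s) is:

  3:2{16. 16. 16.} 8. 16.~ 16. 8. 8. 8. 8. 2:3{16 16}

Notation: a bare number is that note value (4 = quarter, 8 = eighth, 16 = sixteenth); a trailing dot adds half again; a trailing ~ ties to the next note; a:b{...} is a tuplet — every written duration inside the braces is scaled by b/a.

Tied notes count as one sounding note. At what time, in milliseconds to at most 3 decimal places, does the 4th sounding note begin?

1. 0.0ms @ 0 + 222.222ms (1/2)
2. 222.222ms @ 1/2 + 222.222ms (1/2)
3. 444.444ms @ 1 + 222.222ms (1/2)
4. 666.667ms @ 3/2 + 666.667ms (3/2)
5. 1333.333ms @ 3 + 666.667ms (3/2)
6. 2000.0ms @ 9/2 + 666.667ms (3/2)
7. 2666.667ms @ 6 + 666.667ms (3/2)
8. 3333.333ms @ 15/2 + 666.667ms (3/2)
9. 4000.0ms @ 9 + 666.667ms (3/2)
10. 4666.667ms @ 21/2 + 333.333ms (3/4)
11. 5000.0ms @ 45/4 + 333.333ms (3/4)

note 4 onset = 3/2b = 666.667ms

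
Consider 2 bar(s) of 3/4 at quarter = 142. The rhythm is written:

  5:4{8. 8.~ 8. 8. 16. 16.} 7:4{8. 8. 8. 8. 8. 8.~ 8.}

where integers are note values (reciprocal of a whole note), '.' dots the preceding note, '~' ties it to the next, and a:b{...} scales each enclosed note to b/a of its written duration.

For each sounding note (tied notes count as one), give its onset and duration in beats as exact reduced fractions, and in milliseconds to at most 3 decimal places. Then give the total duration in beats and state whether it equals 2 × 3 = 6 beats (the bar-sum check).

1) 0.0ms=0b +253.521ms=3/5b
2) 253.521ms=3/5b +507.042ms=6/5b
3) 760.563ms=9/5b +253.521ms=3/5b
4) 1014.085ms=12/5b +126.761ms=3/10b
5) 1140.845ms=27/10b +126.761ms=3/10b
6) 1267.606ms=3b +181.087ms=3/7b
7) 1448.692ms=24/7b +181.087ms=3/7b
8) 1629.779ms=27/7b +181.087ms=3/7b
9) 1810.865ms=30/7b +181.087ms=3/7b
10) 1991.952ms=33/7b +181.087ms=3/7b
11) 2173.038ms=36/7b +362.173ms=6/7b
Σ=6b of 6 (142bpm 3/4) — PASS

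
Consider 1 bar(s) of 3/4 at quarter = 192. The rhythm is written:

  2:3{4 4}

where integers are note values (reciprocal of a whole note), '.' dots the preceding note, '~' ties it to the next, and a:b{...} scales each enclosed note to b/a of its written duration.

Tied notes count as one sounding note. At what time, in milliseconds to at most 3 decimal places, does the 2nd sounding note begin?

1. 0.0ms @ 0 + 468.75ms (3/2)
2. 468.75ms @ 3/2 + 468.75ms (3/2)

note 2 onset = 3/2b = 468.75ms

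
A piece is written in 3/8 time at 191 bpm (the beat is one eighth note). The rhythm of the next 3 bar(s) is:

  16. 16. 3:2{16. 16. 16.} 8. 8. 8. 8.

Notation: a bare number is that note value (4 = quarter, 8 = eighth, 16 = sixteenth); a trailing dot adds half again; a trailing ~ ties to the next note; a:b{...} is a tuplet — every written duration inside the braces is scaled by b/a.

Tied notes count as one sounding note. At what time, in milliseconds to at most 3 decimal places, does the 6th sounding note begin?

note 6 onset = 3b = 942.408ms

1. 0.0ms @ 0 + 235.602ms (3/4)
2. 235.602ms @ 3/4 + 235.602ms (3/4)
3. 471.204ms @ 3/2 + 157.068ms (1/2)
4. 628.272ms @ 2 + 157.068ms (1/2)
5. 785.34ms @ 5/2 + 157.068ms (1/2)
6. 942.408ms @ 3 + 471.204ms (3/2)
7. 1413.613ms @ 9/2 + 471.204ms (3/2)
8. 1884.817ms @ 6 + 471.204ms (3/2)
9. 2356.021ms @ 15/2 + 471.204ms (3/2)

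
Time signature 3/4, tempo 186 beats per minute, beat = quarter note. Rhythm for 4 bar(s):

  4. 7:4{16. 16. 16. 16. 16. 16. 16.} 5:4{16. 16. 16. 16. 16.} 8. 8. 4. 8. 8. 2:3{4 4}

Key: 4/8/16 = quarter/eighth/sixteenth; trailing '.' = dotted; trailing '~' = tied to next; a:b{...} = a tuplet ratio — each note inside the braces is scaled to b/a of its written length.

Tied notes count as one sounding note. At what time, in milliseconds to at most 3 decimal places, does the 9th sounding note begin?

1. 0.0ms @ 0 + 483.871ms (3/2)
2. 483.871ms @ 3/2 + 69.124ms (3/14)
3. 552.995ms @ 12/7 + 69.124ms (3/14)
4. 622.12ms @ 27/14 + 69.124ms (3/14)
5. 691.244ms @ 15/7 + 69.124ms (3/14)
6. 760.369ms @ 33/14 + 69.124ms (3/14)
7. 829.493ms @ 18/7 + 69.124ms (3/14)
8. 898.618ms @ 39/14 + 69.124ms (3/14)
9. 967.742ms @ 3 + 96.774ms (3/10)
10. 1064.516ms @ 33/10 + 96.774ms (3/10)
11. 1161.29ms @ 18/5 + 96.774ms (3/10)
12. 1258.065ms @ 39/10 + 96.774ms (3/10)
13. 1354.839ms @ 21/5 + 96.774ms (3/10)
14. 1451.613ms @ 9/2 + 241.935ms (3/4)
15. 1693.548ms @ 21/4 + 241.935ms (3/4)
16. 1935.484ms @ 6 + 483.871ms (3/2)
17. 2419.355ms @ 15/2 + 241.935ms (3/4)
18. 2661.29ms @ 33/4 + 241.935ms (3/4)
19. 2903.226ms @ 9 + 483.871ms (3/2)
20. 3387.097ms @ 21/2 + 483.871ms (3/2)

note 9 onset = 3b = 967.742ms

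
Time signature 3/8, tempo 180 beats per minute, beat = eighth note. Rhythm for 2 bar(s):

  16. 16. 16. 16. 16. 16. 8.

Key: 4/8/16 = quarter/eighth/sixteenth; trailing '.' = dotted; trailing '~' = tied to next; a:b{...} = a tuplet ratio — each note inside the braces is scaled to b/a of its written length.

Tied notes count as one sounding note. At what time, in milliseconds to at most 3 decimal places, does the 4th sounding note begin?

1. 0.0ms @ 0 + 250.0ms (3/4)
2. 250.0ms @ 3/4 + 250.0ms (3/4)
3. 500.0ms @ 3/2 + 250.0ms (3/4)
4. 750.0ms @ 9/4 + 250.0ms (3/4)
5. 1000.0ms @ 3 + 250.0ms (3/4)
6. 1250.0ms @ 15/4 + 250.0ms (3/4)
7. 1500.0ms @ 9/2 + 500.0ms (3/2)

note 4 onset = 9/4b = 750.0ms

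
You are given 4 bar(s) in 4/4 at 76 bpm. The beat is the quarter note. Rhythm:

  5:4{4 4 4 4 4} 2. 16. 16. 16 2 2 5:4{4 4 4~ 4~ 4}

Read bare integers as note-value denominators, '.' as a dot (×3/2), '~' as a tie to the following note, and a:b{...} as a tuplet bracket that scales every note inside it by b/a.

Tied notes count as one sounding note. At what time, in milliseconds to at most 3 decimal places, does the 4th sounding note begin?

note 4 onset = 12/5b = 1894.737ms

1. 0.0ms @ 0 + 631.579ms (4/5)
2. 631.579ms @ 4/5 + 631.579ms (4/5)
3. 1263.158ms @ 8/5 + 631.579ms (4/5)
4. 1894.737ms @ 12/5 + 631.579ms (4/5)
5. 2526.316ms @ 16/5 + 631.579ms (4/5)
6. 3157.895ms @ 4 + 2368.421ms (3)
7. 5526.316ms @ 7 + 296.053ms (3/8)
8. 5822.368ms @ 59/8 + 296.053ms (3/8)
9. 6118.421ms @ 31/4 + 197.368ms (1/4)
10. 6315.789ms @ 8 + 1578.947ms (2)
11. 7894.737ms @ 10 + 1578.947ms (2)
12. 9473.684ms @ 12 + 631.579ms (4/5)
13. 10105.263ms @ 64/5 + 631.579ms (4/5)
14. 10736.842ms @ 68/5 + 1894.737ms (12/5)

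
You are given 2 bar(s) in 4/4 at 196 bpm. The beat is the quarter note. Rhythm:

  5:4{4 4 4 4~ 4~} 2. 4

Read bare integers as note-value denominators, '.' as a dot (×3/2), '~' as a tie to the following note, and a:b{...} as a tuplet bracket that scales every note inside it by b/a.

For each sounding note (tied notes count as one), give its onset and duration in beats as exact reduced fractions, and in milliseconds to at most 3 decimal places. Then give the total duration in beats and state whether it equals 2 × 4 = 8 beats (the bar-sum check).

1) 0.0ms=0b +244.898ms=4/5b
2) 244.898ms=4/5b +244.898ms=4/5b
3) 489.796ms=8/5b +244.898ms=4/5b
4) 734.694ms=12/5b +1408.163ms=23/5b
5) 2142.857ms=7b +306.122ms=1b
Σ=8b of 8 (196bpm 4/4) — PASS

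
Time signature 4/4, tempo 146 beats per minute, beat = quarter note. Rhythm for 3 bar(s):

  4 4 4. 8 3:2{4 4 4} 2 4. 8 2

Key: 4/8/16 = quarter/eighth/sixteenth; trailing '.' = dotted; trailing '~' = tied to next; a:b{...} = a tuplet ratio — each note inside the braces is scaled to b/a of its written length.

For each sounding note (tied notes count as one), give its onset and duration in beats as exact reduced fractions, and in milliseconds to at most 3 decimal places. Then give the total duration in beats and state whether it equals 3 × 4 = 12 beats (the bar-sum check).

1) 0.0ms=0b +410.959ms=1b
2) 410.959ms=1b +410.959ms=1b
3) 821.918ms=2b +616.438ms=3/2b
4) 1438.356ms=7/2b +205.479ms=1/2b
5) 1643.836ms=4b +273.973ms=2/3b
6) 1917.808ms=14/3b +273.973ms=2/3b
7) 2191.781ms=16/3b +273.973ms=2/3b
8) 2465.753ms=6b +821.918ms=2b
9) 3287.671ms=8b +616.438ms=3/2b
10) 3904.11ms=19/2b +205.479ms=1/2b
11) 4109.589ms=10b +821.918ms=2b
Σ=12b of 12 (146bpm 4/4) — PASS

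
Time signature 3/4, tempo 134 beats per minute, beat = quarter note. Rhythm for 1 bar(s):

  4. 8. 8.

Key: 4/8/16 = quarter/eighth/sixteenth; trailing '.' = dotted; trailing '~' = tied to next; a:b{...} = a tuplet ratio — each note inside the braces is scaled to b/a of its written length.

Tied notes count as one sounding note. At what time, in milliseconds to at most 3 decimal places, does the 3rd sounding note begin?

1. 0.0ms @ 0 + 671.642ms (3/2)
2. 671.642ms @ 3/2 + 335.821ms (3/4)
3. 1007.463ms @ 9/4 + 335.821ms (3/4)

note 3 onset = 9/4b = 1007.463ms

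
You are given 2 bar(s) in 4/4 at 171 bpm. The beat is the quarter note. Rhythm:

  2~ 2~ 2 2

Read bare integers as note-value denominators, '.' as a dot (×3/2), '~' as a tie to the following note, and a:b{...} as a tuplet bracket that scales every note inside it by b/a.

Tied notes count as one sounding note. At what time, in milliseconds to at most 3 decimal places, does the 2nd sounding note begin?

1. 0.0ms @ 0 + 2105.263ms (6)
2. 2105.263ms @ 6 + 701.754ms (2)

note 2 onset = 6b = 2105.263ms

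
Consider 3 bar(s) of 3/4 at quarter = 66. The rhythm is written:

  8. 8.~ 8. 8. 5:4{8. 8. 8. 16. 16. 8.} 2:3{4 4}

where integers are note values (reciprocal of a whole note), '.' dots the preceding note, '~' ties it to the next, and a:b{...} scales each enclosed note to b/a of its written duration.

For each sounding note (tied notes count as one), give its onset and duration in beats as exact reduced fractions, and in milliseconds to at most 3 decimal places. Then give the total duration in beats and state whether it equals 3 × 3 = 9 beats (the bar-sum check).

1) 0.0ms=0b +681.818ms=3/4b
2) 681.818ms=3/4b +1363.636ms=3/2b
3) 2045.455ms=9/4b +681.818ms=3/4b
4) 2727.273ms=3b +545.455ms=3/5b
5) 3272.727ms=18/5b +545.455ms=3/5b
6) 3818.182ms=21/5b +545.455ms=3/5b
7) 4363.636ms=24/5b +272.727ms=3/10b
8) 4636.364ms=51/10b +272.727ms=3/10b
9) 4909.091ms=27/5b +545.455ms=3/5b
10) 5454.545ms=6b +1363.636ms=3/2b
11) 6818.182ms=15/2b +1363.636ms=3/2b
Σ=9b of 9 (66bpm 3/4) — PASS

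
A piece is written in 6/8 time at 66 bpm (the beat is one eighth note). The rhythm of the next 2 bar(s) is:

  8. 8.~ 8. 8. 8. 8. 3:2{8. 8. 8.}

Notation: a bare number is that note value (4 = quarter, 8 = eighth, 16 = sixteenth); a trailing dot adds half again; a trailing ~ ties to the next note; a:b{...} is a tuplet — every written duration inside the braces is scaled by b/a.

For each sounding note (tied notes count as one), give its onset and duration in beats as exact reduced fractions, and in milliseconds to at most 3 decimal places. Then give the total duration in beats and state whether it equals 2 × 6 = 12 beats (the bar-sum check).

1) 0.0ms=0b +1363.636ms=3/2b
2) 1363.636ms=3/2b +2727.273ms=3b
3) 4090.909ms=9/2b +1363.636ms=3/2b
4) 5454.545ms=6b +1363.636ms=3/2b
5) 6818.182ms=15/2b +1363.636ms=3/2b
6) 8181.818ms=9b +909.091ms=1b
7) 9090.909ms=10b +909.091ms=1b
8) 10000.0ms=11b +909.091ms=1b
Σ=12b of 12 (66bpm 6/8) — PASS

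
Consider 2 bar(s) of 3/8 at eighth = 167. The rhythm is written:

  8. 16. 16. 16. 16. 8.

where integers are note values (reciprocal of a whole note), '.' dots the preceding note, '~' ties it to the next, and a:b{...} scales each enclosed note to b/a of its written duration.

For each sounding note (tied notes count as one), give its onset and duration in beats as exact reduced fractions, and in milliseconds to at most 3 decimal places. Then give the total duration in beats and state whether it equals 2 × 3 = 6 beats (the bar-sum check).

1) 0.0ms=0b +538.922ms=3/2b
2) 538.922ms=3/2b +269.461ms=3/4b
3) 808.383ms=9/4b +269.461ms=3/4b
4) 1077.844ms=3b +269.461ms=3/4b
5) 1347.305ms=15/4b +269.461ms=3/4b
6) 1616.766ms=9/2b +538.922ms=3/2b
Σ=6b of 6 (167bpm 3/8) — PASS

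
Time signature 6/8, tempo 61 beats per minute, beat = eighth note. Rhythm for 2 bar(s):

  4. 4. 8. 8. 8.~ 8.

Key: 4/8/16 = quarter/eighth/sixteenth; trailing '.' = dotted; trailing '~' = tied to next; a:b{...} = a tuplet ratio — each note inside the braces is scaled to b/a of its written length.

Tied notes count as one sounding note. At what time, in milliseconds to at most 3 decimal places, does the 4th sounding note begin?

note 4 onset = 15/2b = 7377.049ms

1. 0.0ms @ 0 + 2950.82ms (3)
2. 2950.82ms @ 3 + 2950.82ms (3)
3. 5901.639ms @ 6 + 1475.41ms (3/2)
4. 7377.049ms @ 15/2 + 1475.41ms (3/2)
5. 8852.459ms @ 9 + 2950.82ms (3)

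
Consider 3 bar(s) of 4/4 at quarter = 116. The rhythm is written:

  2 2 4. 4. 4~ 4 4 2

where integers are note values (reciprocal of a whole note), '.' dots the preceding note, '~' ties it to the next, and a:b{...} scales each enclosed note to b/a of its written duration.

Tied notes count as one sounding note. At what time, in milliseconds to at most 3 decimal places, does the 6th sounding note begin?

note 6 onset = 9b = 4655.172ms

1. 0.0ms @ 0 + 1034.483ms (2)
2. 1034.483ms @ 2 + 1034.483ms (2)
3. 2068.966ms @ 4 + 775.862ms (3/2)
4. 2844.828ms @ 11/2 + 775.862ms (3/2)
5. 3620.69ms @ 7 + 1034.483ms (2)
6. 4655.172ms @ 9 + 517.241ms (1)
7. 5172.414ms @ 10 + 1034.483ms (2)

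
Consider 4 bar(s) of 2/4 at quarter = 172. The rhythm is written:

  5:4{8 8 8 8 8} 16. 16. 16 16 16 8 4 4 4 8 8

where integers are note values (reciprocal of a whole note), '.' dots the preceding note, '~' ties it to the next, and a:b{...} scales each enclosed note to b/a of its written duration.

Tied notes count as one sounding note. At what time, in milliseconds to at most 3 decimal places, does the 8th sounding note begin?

1. 0.0ms @ 0 + 139.535ms (2/5)
2. 139.535ms @ 2/5 + 139.535ms (2/5)
3. 279.07ms @ 4/5 + 139.535ms (2/5)
4. 418.605ms @ 6/5 + 139.535ms (2/5)
5. 558.14ms @ 8/5 + 139.535ms (2/5)
6. 697.674ms @ 2 + 130.814ms (3/8)
7. 828.488ms @ 19/8 + 130.814ms (3/8)
8. 959.302ms @ 11/4 + 87.209ms (1/4)
9. 1046.512ms @ 3 + 87.209ms (1/4)
10. 1133.721ms @ 13/4 + 87.209ms (1/4)
11. 1220.93ms @ 7/2 + 174.419ms (1/2)
12. 1395.349ms @ 4 + 348.837ms (1)
13. 1744.186ms @ 5 + 348.837ms (1)
14. 2093.023ms @ 6 + 348.837ms (1)
15. 2441.86ms @ 7 + 174.419ms (1/2)
16. 2616.279ms @ 15/2 + 174.419ms (1/2)

note 8 onset = 11/4b = 959.302ms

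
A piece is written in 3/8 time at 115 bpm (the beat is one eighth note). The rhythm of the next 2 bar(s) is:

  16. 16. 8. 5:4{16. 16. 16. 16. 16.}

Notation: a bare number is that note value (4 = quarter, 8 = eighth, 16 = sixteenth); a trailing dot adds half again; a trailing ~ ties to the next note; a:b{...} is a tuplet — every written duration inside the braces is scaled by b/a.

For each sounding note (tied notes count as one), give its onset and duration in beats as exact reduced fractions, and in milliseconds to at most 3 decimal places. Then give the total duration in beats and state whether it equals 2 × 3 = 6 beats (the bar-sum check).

1) 0.0ms=0b +391.304ms=3/4b
2) 391.304ms=3/4b +391.304ms=3/4b
3) 782.609ms=3/2b +782.609ms=3/2b
4) 1565.217ms=3b +313.043ms=3/5b
5) 1878.261ms=18/5b +313.043ms=3/5b
6) 2191.304ms=21/5b +313.043ms=3/5b
7) 2504.348ms=24/5b +313.043ms=3/5b
8) 2817.391ms=27/5b +313.043ms=3/5b
Σ=6b of 6 (115bpm 3/8) — PASS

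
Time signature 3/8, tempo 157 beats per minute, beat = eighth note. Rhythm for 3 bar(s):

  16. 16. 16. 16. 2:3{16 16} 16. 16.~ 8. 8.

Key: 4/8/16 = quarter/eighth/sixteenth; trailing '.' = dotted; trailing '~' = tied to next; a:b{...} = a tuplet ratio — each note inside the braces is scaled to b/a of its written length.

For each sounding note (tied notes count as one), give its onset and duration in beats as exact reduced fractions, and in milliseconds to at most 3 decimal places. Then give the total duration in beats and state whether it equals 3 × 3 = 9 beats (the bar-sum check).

1) 0.0ms=0b +286.624ms=3/4b
2) 286.624ms=3/4b +286.624ms=3/4b
3) 573.248ms=3/2b +286.624ms=3/4b
4) 859.873ms=9/4b +286.624ms=3/4b
5) 1146.497ms=3b +286.624ms=3/4b
6) 1433.121ms=15/4b +286.624ms=3/4b
7) 1719.745ms=9/2b +286.624ms=3/4b
8) 2006.369ms=21/4b +859.873ms=9/4b
9) 2866.242ms=15/2b +573.248ms=3/2b
Σ=9b of 9 (157bpm 3/8) — PASS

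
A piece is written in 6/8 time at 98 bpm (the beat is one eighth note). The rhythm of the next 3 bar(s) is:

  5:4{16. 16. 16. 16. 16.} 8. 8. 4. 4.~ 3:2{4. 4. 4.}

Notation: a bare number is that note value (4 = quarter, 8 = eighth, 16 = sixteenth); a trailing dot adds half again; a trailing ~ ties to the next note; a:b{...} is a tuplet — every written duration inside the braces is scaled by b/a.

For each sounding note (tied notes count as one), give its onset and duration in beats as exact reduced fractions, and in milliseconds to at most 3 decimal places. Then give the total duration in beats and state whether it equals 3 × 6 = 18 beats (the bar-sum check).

1) 0.0ms=0b +367.347ms=3/5b
2) 367.347ms=3/5b +367.347ms=3/5b
3) 734.694ms=6/5b +367.347ms=3/5b
4) 1102.041ms=9/5b +367.347ms=3/5b
5) 1469.388ms=12/5b +367.347ms=3/5b
6) 1836.735ms=3b +918.367ms=3/2b
7) 2755.102ms=9/2b +918.367ms=3/2b
8) 3673.469ms=6b +1836.735ms=3b
9) 5510.204ms=9b +3061.224ms=5b
10) 8571.429ms=14b +1224.49ms=2b
11) 9795.918ms=16b +1224.49ms=2b
Σ=18b of 18 (98bpm 6/8) — PASS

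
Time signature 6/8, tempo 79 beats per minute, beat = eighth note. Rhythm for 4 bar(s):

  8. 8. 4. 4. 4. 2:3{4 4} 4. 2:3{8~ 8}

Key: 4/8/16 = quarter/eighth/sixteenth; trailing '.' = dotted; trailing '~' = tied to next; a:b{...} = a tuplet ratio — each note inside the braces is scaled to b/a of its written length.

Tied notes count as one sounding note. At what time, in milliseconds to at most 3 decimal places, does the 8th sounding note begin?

note 8 onset = 18b = 13670.886ms

1. 0.0ms @ 0 + 1139.241ms (3/2)
2. 1139.241ms @ 3/2 + 1139.241ms (3/2)
3. 2278.481ms @ 3 + 2278.481ms (3)
4. 4556.962ms @ 6 + 2278.481ms (3)
5. 6835.443ms @ 9 + 2278.481ms (3)
6. 9113.924ms @ 12 + 2278.481ms (3)
7. 11392.405ms @ 15 + 2278.481ms (3)
8. 13670.886ms @ 18 + 2278.481ms (3)
9. 15949.367ms @ 21 + 2278.481ms (3)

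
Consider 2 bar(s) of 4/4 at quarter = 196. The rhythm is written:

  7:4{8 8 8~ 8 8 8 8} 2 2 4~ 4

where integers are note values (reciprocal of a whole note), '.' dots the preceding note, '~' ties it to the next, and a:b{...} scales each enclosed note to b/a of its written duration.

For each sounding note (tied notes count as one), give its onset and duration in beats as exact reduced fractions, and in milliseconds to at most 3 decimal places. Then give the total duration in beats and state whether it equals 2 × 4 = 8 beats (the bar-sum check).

1) 0.0ms=0b +87.464ms=2/7b
2) 87.464ms=2/7b +87.464ms=2/7b
3) 174.927ms=4/7b +174.927ms=4/7b
4) 349.854ms=8/7b +87.464ms=2/7b
5) 437.318ms=10/7b +87.464ms=2/7b
6) 524.781ms=12/7b +87.464ms=2/7b
7) 612.245ms=2b +612.245ms=2b
8) 1224.49ms=4b +612.245ms=2b
9) 1836.735ms=6b +612.245ms=2b
Σ=8b of 8 (196bpm 4/4) — PASS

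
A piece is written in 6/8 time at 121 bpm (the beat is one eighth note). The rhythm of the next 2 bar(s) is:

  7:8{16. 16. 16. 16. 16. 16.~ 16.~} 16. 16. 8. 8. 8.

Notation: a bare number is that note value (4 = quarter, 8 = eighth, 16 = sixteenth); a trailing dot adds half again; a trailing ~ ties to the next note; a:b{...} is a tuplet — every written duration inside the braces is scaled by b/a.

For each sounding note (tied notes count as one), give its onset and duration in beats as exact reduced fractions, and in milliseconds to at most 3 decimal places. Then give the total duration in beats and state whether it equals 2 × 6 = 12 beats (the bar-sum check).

1) 0.0ms=0b +425.03ms=6/7b
2) 425.03ms=6/7b +425.03ms=6/7b
3) 850.059ms=12/7b +425.03ms=6/7b
4) 1275.089ms=18/7b +425.03ms=6/7b
5) 1700.118ms=24/7b +425.03ms=6/7b
6) 2125.148ms=30/7b +1221.96ms=69/28b
7) 3347.107ms=27/4b +371.901ms=3/4b
8) 3719.008ms=15/2b +743.802ms=3/2b
9) 4462.81ms=9b +743.802ms=3/2b
10) 5206.612ms=21/2b +743.802ms=3/2b
Σ=12b of 12 (121bpm 6/8) — PASS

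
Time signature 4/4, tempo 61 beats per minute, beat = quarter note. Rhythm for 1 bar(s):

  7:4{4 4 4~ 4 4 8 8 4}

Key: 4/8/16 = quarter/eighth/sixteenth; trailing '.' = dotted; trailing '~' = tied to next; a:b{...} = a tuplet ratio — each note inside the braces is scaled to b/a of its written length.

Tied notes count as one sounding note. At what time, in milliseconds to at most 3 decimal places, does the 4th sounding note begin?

note 4 onset = 16/7b = 2248.244ms

1. 0.0ms @ 0 + 562.061ms (4/7)
2. 562.061ms @ 4/7 + 562.061ms (4/7)
3. 1124.122ms @ 8/7 + 1124.122ms (8/7)
4. 2248.244ms @ 16/7 + 562.061ms (4/7)
5. 2810.304ms @ 20/7 + 281.03ms (2/7)
6. 3091.335ms @ 22/7 + 281.03ms (2/7)
7. 3372.365ms @ 24/7 + 562.061ms (4/7)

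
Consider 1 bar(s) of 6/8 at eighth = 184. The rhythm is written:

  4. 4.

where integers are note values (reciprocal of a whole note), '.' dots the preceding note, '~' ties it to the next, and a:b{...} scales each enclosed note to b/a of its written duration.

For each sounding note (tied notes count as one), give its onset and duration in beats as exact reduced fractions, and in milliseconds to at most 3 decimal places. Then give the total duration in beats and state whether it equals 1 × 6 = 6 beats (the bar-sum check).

1) 0.0ms=0b +978.261ms=3b
2) 978.261ms=3b +978.261ms=3b
Σ=6b of 6 (184bpm 6/8) — PASS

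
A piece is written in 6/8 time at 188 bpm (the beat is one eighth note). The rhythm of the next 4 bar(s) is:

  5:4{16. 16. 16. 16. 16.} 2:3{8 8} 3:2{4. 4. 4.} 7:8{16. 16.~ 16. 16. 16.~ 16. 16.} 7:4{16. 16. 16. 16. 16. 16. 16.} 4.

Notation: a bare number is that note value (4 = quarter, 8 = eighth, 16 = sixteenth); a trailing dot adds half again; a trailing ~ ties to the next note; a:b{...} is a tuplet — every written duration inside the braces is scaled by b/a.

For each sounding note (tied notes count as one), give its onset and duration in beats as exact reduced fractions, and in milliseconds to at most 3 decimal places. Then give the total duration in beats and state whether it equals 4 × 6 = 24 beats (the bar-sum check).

1) 0.0ms=0b +191.489ms=3/5b
2) 191.489ms=3/5b +191.489ms=3/5b
3) 382.979ms=6/5b +191.489ms=3/5b
4) 574.468ms=9/5b +191.489ms=3/5b
5) 765.957ms=12/5b +191.489ms=3/5b
6) 957.447ms=3b +478.723ms=3/2b
7) 1436.17ms=9/2b +478.723ms=3/2b
8) 1914.894ms=6b +638.298ms=2b
9) 2553.191ms=8b +638.298ms=2b
10) 3191.489ms=10b +638.298ms=2b
11) 3829.787ms=12b +273.556ms=6/7b
12) 4103.343ms=90/7b +547.112ms=12/7b
13) 4650.456ms=102/7b +273.556ms=6/7b
14) 4924.012ms=108/7b +547.112ms=12/7b
15) 5471.125ms=120/7b +273.556ms=6/7b
16) 5744.681ms=18b +136.778ms=3/7b
17) 5881.459ms=129/7b +136.778ms=3/7b
18) 6018.237ms=132/7b +136.778ms=3/7b
19) 6155.015ms=135/7b +136.778ms=3/7b
20) 6291.793ms=138/7b +136.778ms=3/7b
21) 6428.571ms=141/7b +136.778ms=3/7b
22) 6565.35ms=144/7b +136.778ms=3/7b
23) 6702.128ms=21b +957.447ms=3b
Σ=24b of 24 (188bpm 6/8) — PASS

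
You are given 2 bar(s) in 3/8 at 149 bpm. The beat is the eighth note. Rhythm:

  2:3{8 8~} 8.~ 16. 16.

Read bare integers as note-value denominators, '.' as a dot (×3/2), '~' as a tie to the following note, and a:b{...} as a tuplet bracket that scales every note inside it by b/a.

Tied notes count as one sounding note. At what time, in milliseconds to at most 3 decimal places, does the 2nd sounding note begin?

1. 0.0ms @ 0 + 604.027ms (3/2)
2. 604.027ms @ 3/2 + 1510.067ms (15/4)
3. 2114.094ms @ 21/4 + 302.013ms (3/4)

note 2 onset = 3/2b = 604.027ms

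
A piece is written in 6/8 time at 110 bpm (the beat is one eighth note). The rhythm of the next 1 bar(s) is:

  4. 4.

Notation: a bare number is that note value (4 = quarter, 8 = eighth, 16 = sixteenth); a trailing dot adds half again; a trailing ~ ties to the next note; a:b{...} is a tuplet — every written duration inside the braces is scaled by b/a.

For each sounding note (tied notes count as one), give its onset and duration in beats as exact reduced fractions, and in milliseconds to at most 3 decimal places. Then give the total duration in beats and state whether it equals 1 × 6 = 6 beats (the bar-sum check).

1) 0.0ms=0b +1636.364ms=3b
2) 1636.364ms=3b +1636.364ms=3b
Σ=6b of 6 (110bpm 6/8) — PASS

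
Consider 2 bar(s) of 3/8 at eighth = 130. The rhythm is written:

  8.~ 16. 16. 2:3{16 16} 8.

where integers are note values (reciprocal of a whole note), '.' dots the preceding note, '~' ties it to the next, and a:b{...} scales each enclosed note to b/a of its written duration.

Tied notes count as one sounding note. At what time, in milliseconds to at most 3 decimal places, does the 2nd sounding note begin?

1. 0.0ms @ 0 + 1038.462ms (9/4)
2. 1038.462ms @ 9/4 + 346.154ms (3/4)
3. 1384.615ms @ 3 + 346.154ms (3/4)
4. 1730.769ms @ 15/4 + 346.154ms (3/4)
5. 2076.923ms @ 9/2 + 692.308ms (3/2)

note 2 onset = 9/4b = 1038.462ms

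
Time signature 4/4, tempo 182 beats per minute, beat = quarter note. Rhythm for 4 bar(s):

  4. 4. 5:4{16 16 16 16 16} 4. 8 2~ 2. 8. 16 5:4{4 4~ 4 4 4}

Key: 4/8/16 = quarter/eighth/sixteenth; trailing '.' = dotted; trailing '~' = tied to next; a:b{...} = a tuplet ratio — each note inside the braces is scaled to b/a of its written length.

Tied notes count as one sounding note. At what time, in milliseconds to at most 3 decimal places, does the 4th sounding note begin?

1. 0.0ms @ 0 + 494.505ms (3/2)
2. 494.505ms @ 3/2 + 494.505ms (3/2)
3. 989.011ms @ 3 + 65.934ms (1/5)
4. 1054.945ms @ 16/5 + 65.934ms (1/5)
5. 1120.879ms @ 17/5 + 65.934ms (1/5)
6. 1186.813ms @ 18/5 + 65.934ms (1/5)
7. 1252.747ms @ 19/5 + 65.934ms (1/5)
8. 1318.681ms @ 4 + 494.505ms (3/2)
9. 1813.187ms @ 11/2 + 164.835ms (1/2)
10. 1978.022ms @ 6 + 1648.352ms (5)
11. 3626.374ms @ 11 + 247.253ms (3/4)
12. 3873.626ms @ 47/4 + 82.418ms (1/4)
13. 3956.044ms @ 12 + 263.736ms (4/5)
14. 4219.78ms @ 64/5 + 527.473ms (8/5)
15. 4747.253ms @ 72/5 + 263.736ms (4/5)
16. 5010.989ms @ 76/5 + 263.736ms (4/5)

note 4 onset = 16/5b = 1054.945ms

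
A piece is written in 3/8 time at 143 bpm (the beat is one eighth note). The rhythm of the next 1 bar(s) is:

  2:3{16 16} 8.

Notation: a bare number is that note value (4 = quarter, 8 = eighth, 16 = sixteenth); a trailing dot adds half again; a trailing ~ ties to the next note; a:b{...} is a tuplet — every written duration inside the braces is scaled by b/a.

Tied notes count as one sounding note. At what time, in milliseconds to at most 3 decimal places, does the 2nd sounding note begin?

note 2 onset = 3/4b = 314.685ms

1. 0.0ms @ 0 + 314.685ms (3/4)
2. 314.685ms @ 3/4 + 314.685ms (3/4)
3. 629.371ms @ 3/2 + 629.371ms (3/2)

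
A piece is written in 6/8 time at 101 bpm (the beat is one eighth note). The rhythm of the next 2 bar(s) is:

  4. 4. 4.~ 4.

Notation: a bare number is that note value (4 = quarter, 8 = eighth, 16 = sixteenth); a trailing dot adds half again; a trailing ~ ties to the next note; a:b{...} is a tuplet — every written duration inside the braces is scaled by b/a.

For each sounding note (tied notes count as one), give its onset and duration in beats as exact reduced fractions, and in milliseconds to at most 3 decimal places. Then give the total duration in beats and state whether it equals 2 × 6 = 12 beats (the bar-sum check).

1) 0.0ms=0b +1782.178ms=3b
2) 1782.178ms=3b +1782.178ms=3b
3) 3564.356ms=6b +3564.356ms=6b
Σ=12b of 12 (101bpm 6/8) — PASS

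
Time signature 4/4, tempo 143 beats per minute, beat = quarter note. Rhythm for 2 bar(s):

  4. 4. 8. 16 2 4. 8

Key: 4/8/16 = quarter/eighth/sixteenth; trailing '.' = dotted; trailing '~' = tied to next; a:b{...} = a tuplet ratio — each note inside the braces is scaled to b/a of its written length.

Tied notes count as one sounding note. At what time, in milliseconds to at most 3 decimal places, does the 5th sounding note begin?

note 5 onset = 4b = 1678.322ms

1. 0.0ms @ 0 + 629.371ms (3/2)
2. 629.371ms @ 3/2 + 629.371ms (3/2)
3. 1258.741ms @ 3 + 314.685ms (3/4)
4. 1573.427ms @ 15/4 + 104.895ms (1/4)
5. 1678.322ms @ 4 + 839.161ms (2)
6. 2517.483ms @ 6 + 629.371ms (3/2)
7. 3146.853ms @ 15/2 + 209.79ms (1/2)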